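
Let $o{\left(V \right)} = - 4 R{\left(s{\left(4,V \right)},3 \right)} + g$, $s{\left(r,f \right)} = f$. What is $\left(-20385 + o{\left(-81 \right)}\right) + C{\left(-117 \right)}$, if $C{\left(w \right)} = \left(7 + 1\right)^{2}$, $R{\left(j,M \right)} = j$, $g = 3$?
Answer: $-19994$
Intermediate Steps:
$C{\left(w \right)} = 64$ ($C{\left(w \right)} = 8^{2} = 64$)
$o{\left(V \right)} = 3 - 4 V$ ($o{\left(V \right)} = - 4 V + 3 = 3 - 4 V$)
$\left(-20385 + o{\left(-81 \right)}\right) + C{\left(-117 \right)} = \left(-20385 + \left(3 - -324\right)\right) + 64 = \left(-20385 + \left(3 + 324\right)\right) + 64 = \left(-20385 + 327\right) + 64 = -20058 + 64 = -19994$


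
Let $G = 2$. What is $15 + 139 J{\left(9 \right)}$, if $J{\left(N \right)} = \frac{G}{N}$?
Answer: $\frac{413}{9} \approx 45.889$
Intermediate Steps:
$J{\left(N \right)} = \frac{2}{N}$
$15 + 139 J{\left(9 \right)} = 15 + 139 \cdot \frac{2}{9} = 15 + \frac{278}{9} = \frac{413}{9}$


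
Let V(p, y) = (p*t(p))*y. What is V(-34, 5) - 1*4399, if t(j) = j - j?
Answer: -4399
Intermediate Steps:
t(j) = 0
V(p, y) = 0 (V(p, y) = (p*0)*y = 0*y = 0)
V(-34, 5) - 1*4399 = 0 - 1*4399 = 0 - 4399 = -4399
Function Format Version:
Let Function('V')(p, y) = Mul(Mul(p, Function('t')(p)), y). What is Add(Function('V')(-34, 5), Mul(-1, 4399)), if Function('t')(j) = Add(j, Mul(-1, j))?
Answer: -4399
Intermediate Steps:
Function('t')(j) = 0
Function('V')(p, y) = 0 (Function('V')(p, y) = Mul(Mul(p, 0), y) = Mul(0, y) = 0)
Add(Function('V')(-34, 5), Mul(-1, 4399)) = Add(0, Mul(-1, 4399)) = Add(0, -4399) = -4399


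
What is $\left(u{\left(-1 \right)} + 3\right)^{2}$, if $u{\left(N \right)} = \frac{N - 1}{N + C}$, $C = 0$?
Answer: $25$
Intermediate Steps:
$u{\left(N \right)} = \frac{-1 + N}{N}$ ($u{\left(N \right)} = \frac{N - 1}{N + 0} = \frac{-1 + N}{N}$)
$\left(u{\left(-1 \right)} + 3\right)^{2} = \left(\frac{-1 - 1}{-1} + 3\right)^{2} = \left(\left(-1\right) \left(-2\right) + 3\right)^{2} = \left(2 + 3\right)^{2} = 5^{2} = 25$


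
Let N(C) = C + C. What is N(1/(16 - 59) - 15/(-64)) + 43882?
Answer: 60382213/1376 ≈ 43882.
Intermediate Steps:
N(C) = 2*C
N(1/(16 - 59) - 15/(-64)) + 43882 = 2*(1/(16 - 59) - 15/(-64)) + 43882 = 2*(1/(-43) - 15*(-1/64)) + 43882 = 2*(-1/43 + 15/64) + 43882 = 2*(581/2752) + 43882 = 581/1376 + 43882 = 60382213/1376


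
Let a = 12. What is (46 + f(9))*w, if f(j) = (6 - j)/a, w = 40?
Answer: 1830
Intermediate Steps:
f(j) = ½ - j/12 (f(j) = (6 - j)/12 = (6 - j)*(1/12) = ½ - j/12)
(46 + f(9))*w = (46 + (½ - 1/12*9))*40 = (46 + (½ - ¾))*40 = (46 - ¼)*40 = (183/4)*40 = 1830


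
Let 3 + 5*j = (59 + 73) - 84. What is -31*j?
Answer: -279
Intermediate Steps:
j = 9 (j = -3/5 + ((59 + 73) - 84)/5 = -3/5 + (132 - 84)/5 = -3/5 + (1/5)*48 = -3/5 + 48/5 = 9)
-31*j = -31*9 = -279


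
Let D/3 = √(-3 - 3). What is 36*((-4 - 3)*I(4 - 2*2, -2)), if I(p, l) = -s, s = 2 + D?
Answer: 504 + 756*I*√6 ≈ 504.0 + 1851.8*I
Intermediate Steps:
D = 3*I*√6 (D = 3*√(-3 - 3) = 3*√(-6) = 3*(I*√6) = 3*I*√6 ≈ 7.3485*I)
s = 2 + 3*I*√6 ≈ 2.0 + 7.3485*I
I(p, l) = -2 - 3*I*√6 (I(p, l) = -(2 + 3*I*√6) = -2 - 3*I*√6)
36*((-4 - 3)*I(4 - 2*2, -2)) = 36*((-4 - 3)*(-2 - 3*I*√6)) = 36*(-7*(-2 - 3*I*√6)) = 36*(14 + 21*I*√6) = 504 + 756*I*√6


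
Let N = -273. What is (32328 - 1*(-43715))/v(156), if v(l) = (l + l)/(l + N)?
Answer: -228129/8 ≈ -28516.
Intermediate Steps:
v(l) = 2*l/(-273 + l) (v(l) = (l + l)/(l - 273) = (2*l)/(-273 + l) = 2*l/(-273 + l))
(32328 - 1*(-43715))/v(156) = (32328 - 1*(-43715))/((2*156/(-273 + 156))) = (32328 + 43715)/((2*156/(-117))) = 76043/((2*156*(-1/117))) = 76043/(-8/3) = 76043*(-3/8) = -228129/8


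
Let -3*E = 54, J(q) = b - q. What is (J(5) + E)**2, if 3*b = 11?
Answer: 3364/9 ≈ 373.78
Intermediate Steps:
b = 11/3 (b = (1/3)*11 = 11/3 ≈ 3.6667)
J(q) = 11/3 - q
E = -18 (E = -1/3*54 = -18)
(J(5) + E)**2 = ((11/3 - 1*5) - 18)**2 = ((11/3 - 5) - 18)**2 = (-4/3 - 18)**2 = (-58/3)**2 = 3364/9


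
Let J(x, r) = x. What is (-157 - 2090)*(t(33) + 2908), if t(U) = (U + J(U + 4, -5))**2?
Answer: -17544576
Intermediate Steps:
t(U) = (4 + 2*U)**2 (t(U) = (U + (U + 4))**2 = (U + (4 + U))**2 = (4 + 2*U)**2)
(-157 - 2090)*(t(33) + 2908) = (-157 - 2090)*(4*(2 + 33)**2 + 2908) = -2247*(4*35**2 + 2908) = -2247*(4*1225 + 2908) = -2247*(4900 + 2908) = -2247*7808 = -17544576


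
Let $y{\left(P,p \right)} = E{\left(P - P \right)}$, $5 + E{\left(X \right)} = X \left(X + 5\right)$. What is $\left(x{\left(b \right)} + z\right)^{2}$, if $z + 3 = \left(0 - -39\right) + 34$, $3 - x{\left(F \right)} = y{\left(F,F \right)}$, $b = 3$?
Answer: $6084$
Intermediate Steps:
$E{\left(X \right)} = -5 + X \left(5 + X\right)$ ($E{\left(X \right)} = -5 + X \left(X + 5\right) = -5 + X \left(5 + X\right)$)
$y{\left(P,p \right)} = -5$ ($y{\left(P,p \right)} = -5 + \left(P - P\right)^{2} + 5 \left(P - P\right) = -5 + 0^{2} + 5 \cdot 0 = -5 + 0 + 0 = -5$)
$x{\left(F \right)} = 8$ ($x{\left(F \right)} = 3 - -5 = 3 + 5 = 8$)
$z = 70$ ($z = -3 + \left(\left(0 - -39\right) + 34\right) = -3 + \left(\left(0 + 39\right) + 34\right) = -3 + \left(39 + 34\right) = -3 + 73 = 70$)
$\left(x{\left(b \right)} + z\right)^{2} = \left(8 + 70\right)^{2} = 78^{2} = 6084$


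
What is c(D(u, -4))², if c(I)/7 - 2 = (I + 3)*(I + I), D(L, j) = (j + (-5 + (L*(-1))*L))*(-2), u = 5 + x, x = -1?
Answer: 1377448996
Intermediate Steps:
u = 4 (u = 5 - 1 = 4)
D(L, j) = 10 - 2*j + 2*L² (D(L, j) = (j + (-5 + (-L)*L))*(-2) = (j + (-5 - L²))*(-2) = (-5 + j - L²)*(-2) = 10 - 2*j + 2*L²)
c(I) = 14 + 14*I*(3 + I) (c(I) = 14 + 7*((I + 3)*(I + I)) = 14 + 7*((3 + I)*(2*I)) = 14 + 7*(2*I*(3 + I)) = 14 + 14*I*(3 + I))
c(D(u, -4))² = (14 + 14*(10 - 2*(-4) + 2*4²)² + 42*(10 - 2*(-4) + 2*4²))² = (14 + 14*(10 + 8 + 2*16)² + 42*(10 + 8 + 2*16))² = (14 + 14*(10 + 8 + 32)² + 42*(10 + 8 + 32))² = (14 + 14*50² + 42*50)² = (14 + 14*2500 + 2100)² = (14 + 35000 + 2100)² = 37114² = 1377448996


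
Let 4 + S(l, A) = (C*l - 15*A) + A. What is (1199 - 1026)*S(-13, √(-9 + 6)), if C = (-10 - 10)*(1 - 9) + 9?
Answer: -380773 - 2422*I*√3 ≈ -3.8077e+5 - 4195.0*I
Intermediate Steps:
C = 169 (C = -20*(-8) + 9 = 160 + 9 = 169)
S(l, A) = -4 - 14*A + 169*l (S(l, A) = -4 + ((169*l - 15*A) + A) = -4 + ((-15*A + 169*l) + A) = -4 + (-14*A + 169*l) = -4 - 14*A + 169*l)
(1199 - 1026)*S(-13, √(-9 + 6)) = (1199 - 1026)*(-4 - 14*√(-9 + 6) + 169*(-13)) = 173*(-4 - 14*I*√3 - 2197) = 173*(-2201 - 14*I*√3) = -380773 - 2422*I*√3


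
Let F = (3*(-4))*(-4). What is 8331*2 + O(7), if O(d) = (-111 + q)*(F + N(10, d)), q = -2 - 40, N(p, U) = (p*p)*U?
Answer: -97782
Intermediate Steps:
N(p, U) = U*p² (N(p, U) = p²*U = U*p²)
q = -42
F = 48 (F = -12*(-4) = 48)
O(d) = -7344 - 15300*d (O(d) = (-111 - 42)*(48 + d*10²) = -153*(48 + d*100) = -153*(48 + 100*d) = -7344 - 15300*d)
8331*2 + O(7) = 8331*2 + (-7344 - 15300*7) = 16662 + (-7344 - 107100) = 16662 - 114444 = -97782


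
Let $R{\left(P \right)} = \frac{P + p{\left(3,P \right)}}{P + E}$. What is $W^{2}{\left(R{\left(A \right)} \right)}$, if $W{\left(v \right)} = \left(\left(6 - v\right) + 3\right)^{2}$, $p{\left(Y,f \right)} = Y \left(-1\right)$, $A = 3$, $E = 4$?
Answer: $6561$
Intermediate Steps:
$p{\left(Y,f \right)} = - Y$
$R{\left(P \right)} = \frac{-3 + P}{4 + P}$ ($R{\left(P \right)} = \frac{P - 3}{P + 4} = \frac{P - 3}{4 + P} = \frac{-3 + P}{4 + P}$)
$W{\left(v \right)} = \left(9 - v\right)^{2}$
$W^{2}{\left(R{\left(A \right)} \right)} = \left(\left(-9 + \frac{-3 + 3}{4 + 3}\right)^{2}\right)^{2} = \left(\left(-9 + \frac{1}{7} \cdot 0\right)^{2}\right)^{2} = \left(\left(-9 + 0\right)^{2}\right)^{2} = \left(\left(-9\right)^{2}\right)^{2} = 81^{2} = 6561$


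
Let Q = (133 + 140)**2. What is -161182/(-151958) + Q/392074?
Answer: 37260274625/29789390446 ≈ 1.2508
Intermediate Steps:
Q = 74529 (Q = 273**2 = 74529)
-161182/(-151958) + Q/392074 = -161182/(-151958) + 74529/392074 = -161182*(-1/151958) + 74529*(1/392074) = 80591/75979 + 74529/392074 = 37260274625/29789390446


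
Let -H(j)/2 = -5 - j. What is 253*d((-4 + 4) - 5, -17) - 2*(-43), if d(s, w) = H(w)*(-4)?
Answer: 24374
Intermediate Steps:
H(j) = 10 + 2*j (H(j) = -2*(-5 - j) = 10 + 2*j)
d(s, w) = -40 - 8*w (d(s, w) = (10 + 2*w)*(-4) = -40 - 8*w)
253*d((-4 + 4) - 5, -17) - 2*(-43) = 253*(-40 - 8*(-17)) - 2*(-43) = 253*(-40 + 136) + 86 = 253*96 + 86 = 24288 + 86 = 24374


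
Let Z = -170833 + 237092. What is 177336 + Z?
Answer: 243595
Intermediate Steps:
Z = 66259
177336 + Z = 177336 + 66259 = 243595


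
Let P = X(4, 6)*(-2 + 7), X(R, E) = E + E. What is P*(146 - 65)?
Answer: 4860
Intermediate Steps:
X(R, E) = 2*E
P = 60 (P = (2*6)*(-2 + 7) = 12*5 = 60)
P*(146 - 65) = 60*(146 - 65) = 60*81 = 4860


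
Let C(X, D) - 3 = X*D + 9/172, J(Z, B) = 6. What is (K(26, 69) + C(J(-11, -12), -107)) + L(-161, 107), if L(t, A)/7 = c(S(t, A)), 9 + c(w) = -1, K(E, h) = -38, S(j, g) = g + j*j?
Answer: -128475/172 ≈ -746.95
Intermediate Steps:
S(j, g) = g + j²
C(X, D) = 525/172 + D*X (C(X, D) = 3 + (X*D + 9/172) = 3 + (D*X + 9*(1/172)) = 3 + (D*X + 9/172) = 3 + (9/172 + D*X) = 525/172 + D*X)
c(w) = -10 (c(w) = -9 - 1 = -10)
L(t, A) = -70 (L(t, A) = 7*(-10) = -70)
(K(26, 69) + C(J(-11, -12), -107)) + L(-161, 107) = (-38 + (525/172 - 107*6)) - 70 = (-38 + (525/172 - 642)) - 70 = (-38 - 109899/172) - 70 = -116435/172 - 70 = -128475/172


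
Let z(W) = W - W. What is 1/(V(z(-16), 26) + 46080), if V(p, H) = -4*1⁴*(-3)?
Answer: 1/46092 ≈ 2.1696e-5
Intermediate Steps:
z(W) = 0
V(p, H) = 12 (V(p, H) = -4*1*(-3) = -4*(-3) = 12)
1/(V(z(-16), 26) + 46080) = 1/(12 + 46080) = 1/46092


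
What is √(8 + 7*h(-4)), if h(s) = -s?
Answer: 6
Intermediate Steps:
√(8 + 7*h(-4)) = √(8 + 7*(-1*(-4))) = √(8 + 7*4) = √(8 + 28) = √36 = 6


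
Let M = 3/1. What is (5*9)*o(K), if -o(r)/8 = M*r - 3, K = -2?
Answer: 3240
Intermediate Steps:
M = 3 (M = 3*1 = 3)
o(r) = 24 - 24*r (o(r) = -8*(3*r - 3) = -8*(-3 + 3*r) = 24 - 24*r)
(5*9)*o(K) = (5*9)*(24 - 24*(-2)) = 45*(24 + 48) = 45*72 = 3240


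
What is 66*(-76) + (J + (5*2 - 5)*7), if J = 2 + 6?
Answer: -4973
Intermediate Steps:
J = 8
66*(-76) + (J + (5*2 - 5)*7) = 66*(-76) + (8 + (5*2 - 5)*7) = -5016 + (8 + (10 - 5)*7) = -5016 + (8 + 5*7) = -5016 + (8 + 35) = -5016 + 43 = -4973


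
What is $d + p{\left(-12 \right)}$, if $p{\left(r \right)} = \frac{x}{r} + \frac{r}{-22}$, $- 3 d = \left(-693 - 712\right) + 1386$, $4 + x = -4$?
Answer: $\frac{83}{11} \approx 7.5455$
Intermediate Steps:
$x = -8$ ($x = -4 - 4 = -8$)
$d = \frac{19}{3}$ ($d = - \frac{\left(-693 - 712\right) + 1386}{3} = - \frac{-1405 + 1386}{3} = \left(- \frac{1}{3}\right) \left(-19\right) = \frac{19}{3} \approx 6.3333$)
$p{\left(r \right)} = - \frac{8}{r} - \frac{r}{22}$ ($p{\left(r \right)} = - \frac{8}{r} + \frac{r}{-22} = - \frac{8}{r} + r \left(- \frac{1}{22}\right) = - \frac{8}{r} - \frac{r}{22}$)
$d + p{\left(-12 \right)} = \frac{19}{3} - \left(- \frac{6}{11} + \frac{8}{-12}\right) = \frac{19}{3} + \left(\left(-8\right) \left(- \frac{1}{12}\right) + \frac{6}{11}\right) = \frac{19}{3} + \left(\frac{2}{3} + \frac{6}{11}\right) = \frac{19}{3} + \frac{40}{33} = \frac{83}{11}$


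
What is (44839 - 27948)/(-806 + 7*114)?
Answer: -16891/8 ≈ -2111.4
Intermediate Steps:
(44839 - 27948)/(-806 + 7*114) = 16891/(-806 + 798) = 16891/(-8) = 16891*(-1/8) = -16891/8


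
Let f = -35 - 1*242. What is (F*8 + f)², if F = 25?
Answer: 5929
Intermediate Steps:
f = -277 (f = -35 - 242 = -277)
(F*8 + f)² = (25*8 - 277)² = (200 - 277)² = (-77)² = 5929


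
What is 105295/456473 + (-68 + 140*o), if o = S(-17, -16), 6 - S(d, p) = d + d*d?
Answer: -17029989389/456473 ≈ -37308.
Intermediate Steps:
S(d, p) = 6 - d - d² (S(d, p) = 6 - (d + d*d) = 6 - (d + d²) = 6 + (-d - d²) = 6 - d - d²)
o = -266 (o = 6 - 1*(-17) - 1*(-17)² = 6 + 17 - 1*289 = 6 + 17 - 289 = -266)
105295/456473 + (-68 + 140*o) = 105295/456473 + (-68 + 140*(-266)) = 105295*(1/456473) + (-68 - 37240) = 105295/456473 - 37308 = -17029989389/456473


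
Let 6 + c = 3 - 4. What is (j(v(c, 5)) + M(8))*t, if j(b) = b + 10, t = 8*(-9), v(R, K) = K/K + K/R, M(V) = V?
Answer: -9216/7 ≈ -1316.6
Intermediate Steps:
c = -7 (c = -6 + (3 - 4) = -6 - 1 = -7)
v(R, K) = 1 + K/R
t = -72
j(b) = 10 + b
(j(v(c, 5)) + M(8))*t = ((10 + (5 - 7)/(-7)) + 8)*(-72) = ((10 - ⅐*(-2)) + 8)*(-72) = ((10 + 2/7) + 8)*(-72) = (72/7 + 8)*(-72) = (128/7)*(-72) = -9216/7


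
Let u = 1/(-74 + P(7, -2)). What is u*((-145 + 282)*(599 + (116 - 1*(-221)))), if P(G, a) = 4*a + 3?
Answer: -128232/79 ≈ -1623.2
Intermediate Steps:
P(G, a) = 3 + 4*a
u = -1/79 (u = 1/(-74 + (3 + 4*(-2))) = 1/(-74 + (3 - 8)) = 1/(-74 - 5) = 1/(-79) = -1/79 ≈ -0.012658)
u*((-145 + 282)*(599 + (116 - 1*(-221)))) = -(-145 + 282)*(599 + (116 - 1*(-221)))/79 = -137*(599 + (116 + 221))/79 = -137*(599 + 337)/79 = -137*936/79 = -1/79*128232 = -128232/79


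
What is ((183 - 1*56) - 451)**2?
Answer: 104976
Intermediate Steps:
((183 - 1*56) - 451)**2 = ((183 - 56) - 451)**2 = (127 - 451)**2 = (-324)**2 = 104976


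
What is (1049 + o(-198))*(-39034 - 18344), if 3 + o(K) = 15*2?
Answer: -61738728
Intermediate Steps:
o(K) = 27 (o(K) = -3 + 15*2 = -3 + 30 = 27)
(1049 + o(-198))*(-39034 - 18344) = (1049 + 27)*(-39034 - 18344) = 1076*(-57378) = -61738728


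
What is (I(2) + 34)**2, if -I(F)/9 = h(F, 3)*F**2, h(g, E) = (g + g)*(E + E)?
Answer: 688900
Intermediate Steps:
h(g, E) = 4*E*g (h(g, E) = (2*g)*(2*E) = 4*E*g)
I(F) = -108*F**3 (I(F) = -9*4*3*F*F**2 = -9*12*F*F**2 = -108*F**3)
(I(2) + 34)**2 = (-108*2**3 + 34)**2 = (-108*8 + 34)**2 = (-864 + 34)**2 = (-830)**2 = 688900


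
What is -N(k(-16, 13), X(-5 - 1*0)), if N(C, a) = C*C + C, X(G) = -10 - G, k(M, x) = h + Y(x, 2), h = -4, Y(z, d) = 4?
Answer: 0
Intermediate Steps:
k(M, x) = 0 (k(M, x) = -4 + 4 = 0)
N(C, a) = C + C² (N(C, a) = C² + C = C + C²)
-N(k(-16, 13), X(-5 - 1*0)) = -0*(1 + 0) = -0 = -1*0 = 0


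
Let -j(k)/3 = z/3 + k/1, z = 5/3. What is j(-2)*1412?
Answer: 18356/3 ≈ 6118.7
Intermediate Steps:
z = 5/3 (z = 5*(⅓) = 5/3 ≈ 1.6667)
j(k) = -5/3 - 3*k (j(k) = -3*((5/3)/3 + k/1) = -3*((5/3)*(⅓) + k*1) = -3*(5/9 + k) = -5/3 - 3*k)
j(-2)*1412 = (-5/3 - 3*(-2))*1412 = (-5/3 + 6)*1412 = (13/3)*1412 = 18356/3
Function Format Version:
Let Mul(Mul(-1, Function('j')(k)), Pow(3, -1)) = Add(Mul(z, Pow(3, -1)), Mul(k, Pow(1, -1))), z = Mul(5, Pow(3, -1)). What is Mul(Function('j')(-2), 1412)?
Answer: Rational(18356, 3) ≈ 6118.7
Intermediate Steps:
z = Rational(5, 3) (z = Mul(5, Rational(1, 3)) = Rational(5, 3) ≈ 1.6667)
Function('j')(k) = Add(Rational(-5, 3), Mul(-3, k)) (Function('j')(k) = Mul(-3, Add(Mul(Rational(5, 3), Pow(3, -1)), Mul(k, Pow(1, -1)))) = Mul(-3, Add(Mul(Rational(5, 3), Rational(1, 3)), Mul(k, 1))) = Mul(-3, Add(Rational(5, 9), k)) = Add(Rational(-5, 3), Mul(-3, k)))
Mul(Function('j')(-2), 1412) = Mul(Add(Rational(-5, 3), Mul(-3, -2)), 1412) = Mul(Add(Rational(-5, 3), 6), 1412) = Mul(Rational(13, 3), 1412) = Rational(18356, 3)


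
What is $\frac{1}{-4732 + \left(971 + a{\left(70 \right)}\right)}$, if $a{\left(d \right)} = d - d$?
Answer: $- \frac{1}{3761} \approx -0.00026589$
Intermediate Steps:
$a{\left(d \right)} = 0$
$\frac{1}{-4732 + \left(971 + a{\left(70 \right)}\right)} = \frac{1}{-4732 + \left(971 + 0\right)} = \frac{1}{-4732 + 971} = \frac{1}{-3761} = - \frac{1}{3761}$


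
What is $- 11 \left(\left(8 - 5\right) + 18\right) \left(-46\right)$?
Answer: $10626$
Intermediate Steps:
$- 11 \left(\left(8 - 5\right) + 18\right) \left(-46\right) = - 11 \left(3 + 18\right) \left(-46\right) = \left(-11\right) 21 \left(-46\right) = \left(-231\right) \left(-46\right) = 10626$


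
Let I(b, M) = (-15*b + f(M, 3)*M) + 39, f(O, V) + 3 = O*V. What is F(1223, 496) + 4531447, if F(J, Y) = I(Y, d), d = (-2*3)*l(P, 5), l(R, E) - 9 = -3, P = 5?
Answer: 4528042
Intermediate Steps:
l(R, E) = 6 (l(R, E) = 9 - 3 = 6)
f(O, V) = -3 + O*V
d = -36 (d = -2*3*6 = -6*6 = -36)
I(b, M) = 39 - 15*b + M*(-3 + 3*M) (I(b, M) = (-15*b + (-3 + M*3)*M) + 39 = (-15*b + (-3 + 3*M)*M) + 39 = (-15*b + M*(-3 + 3*M)) + 39 = 39 - 15*b + M*(-3 + 3*M))
F(J, Y) = 4035 - 15*Y (F(J, Y) = 39 - 15*Y + 3*(-36)*(-1 - 36) = 39 - 15*Y + 3*(-36)*(-37) = 39 - 15*Y + 3996 = 4035 - 15*Y)
F(1223, 496) + 4531447 = (4035 - 15*496) + 4531447 = (4035 - 7440) + 4531447 = -3405 + 4531447 = 4528042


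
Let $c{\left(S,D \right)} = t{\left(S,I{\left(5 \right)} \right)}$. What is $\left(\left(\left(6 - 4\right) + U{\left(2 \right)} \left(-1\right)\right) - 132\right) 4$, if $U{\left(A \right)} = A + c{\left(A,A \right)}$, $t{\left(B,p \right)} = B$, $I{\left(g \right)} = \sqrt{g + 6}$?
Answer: $-536$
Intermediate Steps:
$I{\left(g \right)} = \sqrt{6 + g}$
$c{\left(S,D \right)} = S$
$U{\left(A \right)} = 2 A$ ($U{\left(A \right)} = A + A = 2 A$)
$\left(\left(\left(6 - 4\right) + U{\left(2 \right)} \left(-1\right)\right) - 132\right) 4 = \left(\left(\left(6 - 4\right) + 2 \cdot 2 \left(-1\right)\right) - 132\right) 4 = \left(\left(2 + 4 \left(-1\right)\right) - 132\right) 4 = \left(\left(2 - 4\right) - 132\right) 4 = \left(-2 - 132\right) 4 = \left(-134\right) 4 = -536$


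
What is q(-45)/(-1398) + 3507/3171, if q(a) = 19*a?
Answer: 120857/70366 ≈ 1.7175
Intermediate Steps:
q(-45)/(-1398) + 3507/3171 = (19*(-45))/(-1398) + 3507/3171 = -855*(-1/1398) + 3507*(1/3171) = 285/466 + 167/151 = 120857/70366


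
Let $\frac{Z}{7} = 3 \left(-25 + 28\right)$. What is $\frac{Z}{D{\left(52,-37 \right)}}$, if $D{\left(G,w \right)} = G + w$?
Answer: $\frac{21}{5} \approx 4.2$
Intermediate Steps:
$Z = 63$ ($Z = 7 \cdot 3 \left(-25 + 28\right) = 7 \cdot 3 \cdot 3 = 7 \cdot 9 = 63$)
$\frac{Z}{D{\left(52,-37 \right)}} = \frac{63}{52 - 37} = \frac{63}{15} = 63 \cdot \frac{1}{15} = \frac{21}{5}$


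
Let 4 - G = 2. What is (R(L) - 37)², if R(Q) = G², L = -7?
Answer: 1089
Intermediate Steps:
G = 2 (G = 4 - 1*2 = 4 - 2 = 2)
R(Q) = 4 (R(Q) = 2² = 4)
(R(L) - 37)² = (4 - 37)² = (-33)² = 1089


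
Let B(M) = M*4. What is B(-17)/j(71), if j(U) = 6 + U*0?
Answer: -34/3 ≈ -11.333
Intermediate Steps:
B(M) = 4*M
j(U) = 6 (j(U) = 6 + 0 = 6)
B(-17)/j(71) = (4*(-17))/6 = -68*1/6 = -34/3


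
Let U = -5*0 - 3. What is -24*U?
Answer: 72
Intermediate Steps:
U = -3 (U = 0 - 3 = -3)
-24*U = -24*(-3) = 72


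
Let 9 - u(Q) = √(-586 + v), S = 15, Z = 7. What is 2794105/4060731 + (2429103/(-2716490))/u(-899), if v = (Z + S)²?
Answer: 433407854215571/672887044405590 - 809701*I*√102/165705890 ≈ 0.6441 - 0.04935*I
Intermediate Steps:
v = 484 (v = (7 + 15)² = 22² = 484)
u(Q) = 9 - I*√102 (u(Q) = 9 - √(-586 + 484) = 9 - √(-102) = 9 - I*√102)
2794105/4060731 + (2429103/(-2716490))/u(-899) = 2794105/4060731 + (2429103/(-2716490))/(9 - I*√102) = 2794105*(1/4060731) + (2429103*(-1/2716490))/(9 - I*√102) = 2794105/4060731 - 2429103/(2716490*(9 - I*√102))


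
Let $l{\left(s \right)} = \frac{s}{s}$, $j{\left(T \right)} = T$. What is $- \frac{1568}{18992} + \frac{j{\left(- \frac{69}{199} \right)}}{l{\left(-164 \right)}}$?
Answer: $- \frac{101405}{236213} \approx -0.42929$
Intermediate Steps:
$l{\left(s \right)} = 1$
$- \frac{1568}{18992} + \frac{j{\left(- \frac{69}{199} \right)}}{l{\left(-164 \right)}} = - \frac{1568}{18992} + \frac{\left(-69\right) \frac{1}{199}}{1} = \left(-1568\right) \frac{1}{18992} + \left(-69\right) \frac{1}{199} \cdot 1 = - \frac{98}{1187} - \frac{69}{199} = - \frac{101405}{236213}$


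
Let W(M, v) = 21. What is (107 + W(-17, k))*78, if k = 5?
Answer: 9984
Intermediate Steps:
(107 + W(-17, k))*78 = (107 + 21)*78 = 128*78 = 9984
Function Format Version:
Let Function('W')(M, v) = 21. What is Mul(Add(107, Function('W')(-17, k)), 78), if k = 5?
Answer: 9984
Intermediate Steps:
Mul(Add(107, Function('W')(-17, k)), 78) = Mul(Add(107, 21), 78) = Mul(128, 78) = 9984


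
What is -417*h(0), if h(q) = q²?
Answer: 0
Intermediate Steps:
-417*h(0) = -417*0² = -417*0 = 0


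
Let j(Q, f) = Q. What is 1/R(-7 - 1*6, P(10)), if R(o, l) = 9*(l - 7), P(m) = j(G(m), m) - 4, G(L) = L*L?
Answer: 1/801 ≈ 0.0012484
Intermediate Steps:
G(L) = L²
P(m) = -4 + m² (P(m) = m² - 4 = -4 + m²)
R(o, l) = -63 + 9*l (R(o, l) = 9*(-7 + l) = -63 + 9*l)
1/R(-7 - 1*6, P(10)) = 1/(-63 + 9*(-4 + 10²)) = 1/(-63 + 9*(-4 + 100)) = 1/(-63 + 9*96) = 1/(-63 + 864) = 1/801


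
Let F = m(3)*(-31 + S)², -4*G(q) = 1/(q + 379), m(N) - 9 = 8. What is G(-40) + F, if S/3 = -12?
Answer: 103480427/1356 ≈ 76313.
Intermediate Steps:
S = -36 (S = 3*(-12) = -36)
m(N) = 17 (m(N) = 9 + 8 = 17)
G(q) = -1/(4*(379 + q)) (G(q) = -1/(4*(q + 379)) = -1/(4*(379 + q)))
F = 76313 (F = 17*(-31 - 36)² = 17*(-67)² = 17*4489 = 76313)
G(-40) + F = -1/(1516 + 4*(-40)) + 76313 = -1/(1516 - 160) + 76313 = -1/1356 + 76313 = 103480427/1356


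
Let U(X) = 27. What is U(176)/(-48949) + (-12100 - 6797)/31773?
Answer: -308615708/518418859 ≈ -0.59530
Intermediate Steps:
U(176)/(-48949) + (-12100 - 6797)/31773 = 27/(-48949) + (-12100 - 6797)/31773 = 27*(-1/48949) - 18897*1/31773 = -27/48949 - 6299/10591 = -308615708/518418859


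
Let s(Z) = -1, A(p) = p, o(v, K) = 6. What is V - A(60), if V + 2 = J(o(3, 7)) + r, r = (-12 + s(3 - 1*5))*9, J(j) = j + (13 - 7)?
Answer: -167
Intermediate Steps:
J(j) = 6 + j (J(j) = j + 6 = 6 + j)
r = -117 (r = (-12 - 1)*9 = -13*9 = -117)
V = -107 (V = -2 + ((6 + 6) - 117) = -2 + (12 - 117) = -2 - 105 = -107)
V - A(60) = -107 - 1*60 = -107 - 60 = -167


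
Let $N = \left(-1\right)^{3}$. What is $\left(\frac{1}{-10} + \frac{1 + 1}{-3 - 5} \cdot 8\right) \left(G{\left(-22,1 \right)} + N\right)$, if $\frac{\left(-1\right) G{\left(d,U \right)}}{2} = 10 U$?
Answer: $\frac{441}{10} \approx 44.1$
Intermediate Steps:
$N = -1$
$G{\left(d,U \right)} = - 20 U$ ($G{\left(d,U \right)} = - 2 \cdot 10 U = - 20 U$)
$\left(\frac{1}{-10} + \frac{1 + 1}{-3 - 5} \cdot 8\right) \left(G{\left(-22,1 \right)} + N\right) = \left(\frac{1}{-10} + \frac{1 + 1}{-3 - 5} \cdot 8\right) \left(\left(-20\right) 1 - 1\right) = \left(- \frac{1}{10} + \frac{2}{-8} \cdot 8\right) \left(-20 - 1\right) = \left(- \frac{1}{10} + 2 \left(- \frac{1}{8}\right) 8\right) \left(-21\right) = \left(- \frac{1}{10} - 2\right) \left(-21\right) = \left(- \frac{21}{10}\right) \left(-21\right) = \frac{441}{10}$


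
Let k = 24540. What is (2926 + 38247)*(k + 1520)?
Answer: 1072968380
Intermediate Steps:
(2926 + 38247)*(k + 1520) = (2926 + 38247)*(24540 + 1520) = 41173*26060 = 1072968380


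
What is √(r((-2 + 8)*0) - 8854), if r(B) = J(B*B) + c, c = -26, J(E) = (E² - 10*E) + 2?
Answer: I*√8878 ≈ 94.223*I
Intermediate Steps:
J(E) = 2 + E² - 10*E
r(B) = -24 + B⁴ - 10*B² (r(B) = (2 + (B*B)² - 10*B*B) - 26 = (2 + (B²)² - 10*B²) - 26 = (2 + B⁴ - 10*B²) - 26 = -24 + B⁴ - 10*B²)
√(r((-2 + 8)*0) - 8854) = √((-24 + ((-2 + 8)*0)⁴ - 10*((-2 + 8)*0)²) - 8854) = √((-24 + (6*0)⁴ - 10*(6*0)²) - 8854) = √((-24 + 0⁴ - 10*0²) - 8854) = √((-24 + 0 - 10*0) - 8854) = √((-24 + 0 + 0) - 8854) = √(-24 - 8854) = √(-8878) = I*√8878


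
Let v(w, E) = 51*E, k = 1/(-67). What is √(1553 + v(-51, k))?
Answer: 40*√4355/67 ≈ 39.398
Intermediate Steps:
k = -1/67 ≈ -0.014925
√(1553 + v(-51, k)) = √(1553 + 51*(-1/67)) = √(1553 - 51/67) = √(104000/67) = 40*√4355/67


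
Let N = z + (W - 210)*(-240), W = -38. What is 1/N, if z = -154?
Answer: 1/59366 ≈ 1.6845e-5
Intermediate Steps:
N = 59366 (N = -154 + (-38 - 210)*(-240) = -154 - 248*(-240) = -154 + 59520 = 59366)
1/N = 1/59366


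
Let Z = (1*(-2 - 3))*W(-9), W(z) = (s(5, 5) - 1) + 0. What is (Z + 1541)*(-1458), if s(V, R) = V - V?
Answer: -2254068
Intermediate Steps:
s(V, R) = 0
W(z) = -1 (W(z) = (0 - 1) + 0 = -1 + 0 = -1)
Z = 5 (Z = (1*(-2 - 3))*(-1) = (1*(-5))*(-1) = -5*(-1) = 5)
(Z + 1541)*(-1458) = (5 + 1541)*(-1458) = 1546*(-1458) = -2254068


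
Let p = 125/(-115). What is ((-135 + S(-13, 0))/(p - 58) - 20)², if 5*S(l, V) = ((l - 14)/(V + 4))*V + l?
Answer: 14418245776/46172025 ≈ 312.27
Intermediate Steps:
p = -25/23 (p = 125*(-1/115) = -25/23 ≈ -1.0870)
S(l, V) = l/5 + V*(-14 + l)/(5*(4 + V)) (S(l, V) = (((l - 14)/(V + 4))*V + l)/5 = (((-14 + l)/(4 + V))*V + l)/5 = (V*(-14 + l)/(4 + V) + l)/5 = (l + V*(-14 + l)/(4 + V))/5 = l/5 + V*(-14 + l)/(5*(4 + V)))
((-135 + S(-13, 0))/(p - 58) - 20)² = ((-135 + 2*(-7*0 + 2*(-13) + 0*(-13))/(5*(4 + 0)))/(-25/23 - 58) - 20)² = ((-135 + (⅖)*(0 - 26 + 0)/4)/(-1359/23) - 20)² = ((-135 + (⅖)*(¼)*(-26))*(-23/1359) - 20)² = ((-135 - 13/5)*(-23/1359) - 20)² = (-688/5*(-23/1359) - 20)² = (15824/6795 - 20)² = (-120076/6795)² = 14418245776/46172025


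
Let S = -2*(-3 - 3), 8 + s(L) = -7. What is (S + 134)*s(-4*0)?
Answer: -2190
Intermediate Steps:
s(L) = -15 (s(L) = -8 - 7 = -15)
S = 12 (S = -2*(-6) = 12)
(S + 134)*s(-4*0) = (12 + 134)*(-15) = 146*(-15) = -2190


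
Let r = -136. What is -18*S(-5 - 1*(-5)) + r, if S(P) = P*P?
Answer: -136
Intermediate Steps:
S(P) = P²
-18*S(-5 - 1*(-5)) + r = -18*(-5 - 1*(-5))² - 136 = -18*(-5 + 5)² - 136 = -18*0² - 136 = -18*0 - 136 = 0 - 136 = -136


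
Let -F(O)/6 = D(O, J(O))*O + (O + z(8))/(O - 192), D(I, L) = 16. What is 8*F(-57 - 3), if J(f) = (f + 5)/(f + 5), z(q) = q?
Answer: 967472/21 ≈ 46070.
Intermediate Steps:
J(f) = 1 (J(f) = (5 + f)/(5 + f) = 1)
F(O) = -96*O - 6*(8 + O)/(-192 + O) (F(O) = -6*(16*O + (O + 8)/(O - 192)) = -6*(16*O + (8 + O)/(-192 + O)) = -96*O - 6*(8 + O)/(-192 + O))
8*F(-57 - 3) = 8*(6*(-8 - 16*(-57 - 3)² + 3071*(-57 - 3))/(-192 + (-57 - 3))) = 8*(6*(-8 - 16*(-60)² + 3071*(-60))/(-192 - 60)) = 8*(6*(-8 - 16*3600 - 184260)/(-252)) = 8*(6*(-1/252)*(-8 - 57600 - 184260)) = 8*(6*(-1/252)*(-241868)) = 8*(120934/21) = 967472/21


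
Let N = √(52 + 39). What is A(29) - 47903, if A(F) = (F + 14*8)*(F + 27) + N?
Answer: -40007 + √91 ≈ -39997.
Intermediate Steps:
N = √91 ≈ 9.5394
A(F) = √91 + (27 + F)*(112 + F) (A(F) = (F + 14*8)*(F + 27) + √91 = (F + 112)*(27 + F) + √91 = (112 + F)*(27 + F) + √91 = (27 + F)*(112 + F) + √91 = √91 + (27 + F)*(112 + F))
A(29) - 47903 = (3024 + √91 + 29² + 139*29) - 47903 = (3024 + √91 + 841 + 4031) - 47903 = (7896 + √91) - 47903 = -40007 + √91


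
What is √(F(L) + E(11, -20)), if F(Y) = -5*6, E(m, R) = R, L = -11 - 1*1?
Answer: 5*I*√2 ≈ 7.0711*I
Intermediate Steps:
L = -12 (L = -11 - 1 = -12)
F(Y) = -30
√(F(L) + E(11, -20)) = √(-30 - 20) = √(-50) = 5*I*√2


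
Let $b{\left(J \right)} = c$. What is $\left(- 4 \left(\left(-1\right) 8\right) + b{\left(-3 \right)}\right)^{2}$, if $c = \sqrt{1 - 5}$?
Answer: $1020 + 128 i \approx 1020.0 + 128.0 i$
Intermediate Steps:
$c = 2 i$ ($c = \sqrt{-4} = 2 i \approx 2.0 i$)
$b{\left(J \right)} = 2 i$
$\left(- 4 \left(\left(-1\right) 8\right) + b{\left(-3 \right)}\right)^{2} = \left(- 4 \left(\left(-1\right) 8\right) + 2 i\right)^{2} = \left(\left(-4\right) \left(-8\right) + 2 i\right)^{2} = \left(32 + 2 i\right)^{2}$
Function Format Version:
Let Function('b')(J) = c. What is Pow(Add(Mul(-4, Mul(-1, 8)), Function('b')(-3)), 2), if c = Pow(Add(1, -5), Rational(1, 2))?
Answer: Add(1020, Mul(128, I)) ≈ Add(1020.0, Mul(128.00, I))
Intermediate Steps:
c = Mul(2, I) (c = Pow(-4, Rational(1, 2)) = Mul(2, I) ≈ Mul(2.0000, I))
Function('b')(J) = Mul(2, I)
Pow(Add(Mul(-4, Mul(-1, 8)), Function('b')(-3)), 2) = Pow(Add(Mul(-4, Mul(-1, 8)), Mul(2, I)), 2) = Pow(Add(Mul(-4, -8), Mul(2, I)), 2) = Pow(Add(32, Mul(2, I)), 2)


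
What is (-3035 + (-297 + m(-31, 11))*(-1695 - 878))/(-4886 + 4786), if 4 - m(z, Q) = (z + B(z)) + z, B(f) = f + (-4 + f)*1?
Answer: -42151/10 ≈ -4215.1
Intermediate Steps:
B(f) = -4 + 2*f (B(f) = f + (-4 + f) = -4 + 2*f)
m(z, Q) = 8 - 4*z (m(z, Q) = 4 - ((z + (-4 + 2*z)) + z) = 4 - ((-4 + 3*z) + z) = 4 - (-4 + 4*z) = 4 + (4 - 4*z) = 8 - 4*z)
(-3035 + (-297 + m(-31, 11))*(-1695 - 878))/(-4886 + 4786) = (-3035 + (-297 + (8 - 4*(-31)))*(-1695 - 878))/(-4886 + 4786) = (-3035 + (-297 + (8 + 124))*(-2573))/(-100) = (-3035 + (-297 + 132)*(-2573))*(-1/100) = (-3035 - 165*(-2573))*(-1/100) = (-3035 + 424545)*(-1/100) = 421510*(-1/100) = -42151/10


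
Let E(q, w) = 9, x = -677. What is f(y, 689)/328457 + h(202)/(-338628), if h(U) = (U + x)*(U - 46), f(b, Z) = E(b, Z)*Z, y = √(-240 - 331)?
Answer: 2203207994/9268728083 ≈ 0.23770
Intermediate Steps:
y = I*√571 (y = √(-571) = I*√571 ≈ 23.896*I)
f(b, Z) = 9*Z
h(U) = (-677 + U)*(-46 + U) (h(U) = (U - 677)*(U - 46) = (-677 + U)*(-46 + U))
f(y, 689)/328457 + h(202)/(-338628) = (9*689)/328457 + (31142 + 202² - 723*202)/(-338628) = 6201*(1/328457) + (31142 + 40804 - 146046)*(-1/338628) = 6201/328457 - 74100*(-1/338628) = 6201/328457 + 6175/28219 = 2203207994/9268728083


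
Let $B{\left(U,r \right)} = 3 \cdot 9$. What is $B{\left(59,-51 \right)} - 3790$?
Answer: $-3763$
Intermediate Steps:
$B{\left(U,r \right)} = 27$
$B{\left(59,-51 \right)} - 3790 = 27 - 3790 = -3763$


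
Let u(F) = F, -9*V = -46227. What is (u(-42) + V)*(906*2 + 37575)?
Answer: 200650507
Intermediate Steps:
V = 15409/3 (V = -1/9*(-46227) = 15409/3 ≈ 5136.3)
(u(-42) + V)*(906*2 + 37575) = (-42 + 15409/3)*(906*2 + 37575) = 15283*(1812 + 37575)/3 = (15283/3)*39387 = 200650507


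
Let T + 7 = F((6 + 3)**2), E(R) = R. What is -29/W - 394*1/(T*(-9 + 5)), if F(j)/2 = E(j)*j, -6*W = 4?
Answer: 570601/13115 ≈ 43.508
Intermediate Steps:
W = -2/3 (W = -1/6*4 = -2/3 ≈ -0.66667)
F(j) = 2*j**2 (F(j) = 2*(j*j) = 2*j**2)
T = 13115 (T = -7 + 2*((6 + 3)**2)**2 = -7 + 2*(9**2)**2 = -7 + 2*81**2 = -7 + 2*6561 = -7 + 13122 = 13115)
-29/W - 394*1/(T*(-9 + 5)) = -29/(-2/3) - 394*1/(13115*(-9 + 5)) = -29*(-3/2) - 394/((-4*13115)) = 87/2 - 394/(-52460) = 87/2 - 394*(-1/52460) = 87/2 + 197/26230 = 570601/13115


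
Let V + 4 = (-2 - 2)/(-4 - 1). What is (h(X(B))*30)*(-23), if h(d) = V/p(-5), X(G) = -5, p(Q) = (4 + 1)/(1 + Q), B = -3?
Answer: -8832/5 ≈ -1766.4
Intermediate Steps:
p(Q) = 5/(1 + Q)
V = -16/5 (V = -4 + (-2 - 2)/(-4 - 1) = -4 - 4/(-5) = -4 - 4*(-1/5) = -4 + 4/5 = -16/5 ≈ -3.2000)
h(d) = 64/25 (h(d) = -16/(5*(5/(1 - 5))) = -16/(5*(5/(-4))) = -16/(5*(5*(-1/4))) = -16/(5*(-5/4)) = -16/5*(-4/5) = 64/25)
(h(X(B))*30)*(-23) = ((64/25)*30)*(-23) = (384/5)*(-23) = -8832/5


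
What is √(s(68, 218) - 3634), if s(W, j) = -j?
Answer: 6*I*√107 ≈ 62.064*I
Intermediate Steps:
√(s(68, 218) - 3634) = √(-1*218 - 3634) = √(-218 - 3634) = √(-3852) = 6*I*√107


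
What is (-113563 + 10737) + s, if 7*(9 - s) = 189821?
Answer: -909540/7 ≈ -1.2993e+5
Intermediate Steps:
s = -189758/7 (s = 9 - ⅐*189821 = 9 - 189821/7 = -189758/7 ≈ -27108.)
(-113563 + 10737) + s = (-113563 + 10737) - 189758/7 = -102826 - 189758/7 = -909540/7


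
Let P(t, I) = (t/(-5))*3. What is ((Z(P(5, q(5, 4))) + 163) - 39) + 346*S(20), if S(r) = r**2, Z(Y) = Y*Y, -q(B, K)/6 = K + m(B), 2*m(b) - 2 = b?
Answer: 138533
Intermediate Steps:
m(b) = 1 + b/2
q(B, K) = -6 - 6*K - 3*B (q(B, K) = -6*(K + (1 + B/2)) = -6*(1 + K + B/2) = -6 - 6*K - 3*B)
P(t, I) = -3*t/5 (P(t, I) = (t*(-1/5))*3 = -t/5*3 = -3*t/5)
Z(Y) = Y**2
((Z(P(5, q(5, 4))) + 163) - 39) + 346*S(20) = (((-3/5*5)**2 + 163) - 39) + 346*20**2 = (((-3)**2 + 163) - 39) + 346*400 = ((9 + 163) - 39) + 138400 = (172 - 39) + 138400 = 133 + 138400 = 138533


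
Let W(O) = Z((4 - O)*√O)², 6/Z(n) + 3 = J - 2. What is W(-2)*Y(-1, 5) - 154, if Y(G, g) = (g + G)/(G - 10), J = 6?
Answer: -1838/11 ≈ -167.09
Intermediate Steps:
Z(n) = 6 (Z(n) = 6/(-3 + (6 - 2)) = 6/(-3 + 4) = 6/1 = 6*1 = 6)
Y(G, g) = (G + g)/(-10 + G)
W(O) = 36 (W(O) = 6² = 36)
W(-2)*Y(-1, 5) - 154 = 36*((-1 + 5)/(-10 - 1)) - 154 = 36*(4/(-11)) - 154 = 36*(-1/11*4) - 154 = 36*(-4/11) - 154 = -144/11 - 154 = -1838/11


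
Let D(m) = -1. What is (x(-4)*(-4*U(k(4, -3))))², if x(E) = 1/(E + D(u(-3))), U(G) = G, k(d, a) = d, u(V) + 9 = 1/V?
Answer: 256/25 ≈ 10.240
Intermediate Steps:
u(V) = -9 + 1/V
x(E) = 1/(-1 + E) (x(E) = 1/(E - 1) = 1/(-1 + E))
(x(-4)*(-4*U(k(4, -3))))² = ((-4*4)/(-1 - 4))² = (-16/(-5))² = (-⅕*(-16))² = (16/5)² = 256/25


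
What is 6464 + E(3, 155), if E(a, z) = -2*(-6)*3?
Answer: 6500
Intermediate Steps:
E(a, z) = 36 (E(a, z) = 12*3 = 36)
6464 + E(3, 155) = 6464 + 36 = 6500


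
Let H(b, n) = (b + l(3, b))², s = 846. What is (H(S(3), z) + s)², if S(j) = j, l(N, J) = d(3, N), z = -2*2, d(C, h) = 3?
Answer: 777924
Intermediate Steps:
z = -4
l(N, J) = 3
H(b, n) = (3 + b)² (H(b, n) = (b + 3)² = (3 + b)²)
(H(S(3), z) + s)² = ((3 + 3)² + 846)² = (6² + 846)² = (36 + 846)² = 882² = 777924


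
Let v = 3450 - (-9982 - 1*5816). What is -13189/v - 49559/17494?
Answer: -592319999/168362256 ≈ -3.5181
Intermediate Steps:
v = 19248 (v = 3450 - (-9982 - 5816) = 3450 - 1*(-15798) = 3450 + 15798 = 19248)
-13189/v - 49559/17494 = -13189/19248 - 49559/17494 = -592319999/168362256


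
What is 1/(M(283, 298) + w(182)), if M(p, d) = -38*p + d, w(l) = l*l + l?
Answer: 1/22850 ≈ 4.3764e-5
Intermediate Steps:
w(l) = l + l² (w(l) = l² + l = l + l²)
M(p, d) = d - 38*p
1/(M(283, 298) + w(182)) = 1/((298 - 38*283) + 182*(1 + 182)) = 1/((298 - 10754) + 182*183) = 1/(-10456 + 33306) = 1/22850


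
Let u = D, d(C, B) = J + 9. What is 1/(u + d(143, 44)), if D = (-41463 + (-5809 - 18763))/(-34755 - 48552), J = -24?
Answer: -83307/1183570 ≈ -0.070386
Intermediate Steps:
d(C, B) = -15 (d(C, B) = -24 + 9 = -15)
D = 66035/83307 (D = (-41463 - 24572)/(-83307) = -66035*(-1/83307) = 66035/83307 ≈ 0.79267)
u = 66035/83307 ≈ 0.79267
1/(u + d(143, 44)) = 1/(66035/83307 - 15) = 1/(-1183570/83307) = -83307/1183570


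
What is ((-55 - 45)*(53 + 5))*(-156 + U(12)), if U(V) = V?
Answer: 835200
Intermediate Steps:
((-55 - 45)*(53 + 5))*(-156 + U(12)) = ((-55 - 45)*(53 + 5))*(-156 + 12) = -100*58*(-144) = -5800*(-144) = 835200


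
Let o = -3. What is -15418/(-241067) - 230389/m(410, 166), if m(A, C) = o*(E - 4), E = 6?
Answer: 55539277571/1446402 ≈ 38398.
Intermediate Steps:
m(A, C) = -6 (m(A, C) = -3*(6 - 4) = -3*2 = -6)
-15418/(-241067) - 230389/m(410, 166) = -15418/(-241067) - 230389/(-6) = -15418*(-1/241067) - 230389*(-⅙) = 15418/241067 + 230389/6 = 55539277571/1446402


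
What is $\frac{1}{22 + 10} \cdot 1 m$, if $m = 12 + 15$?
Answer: $\frac{27}{32} \approx 0.84375$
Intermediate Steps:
$m = 27$
$\frac{1}{22 + 10} \cdot 1 m = \frac{1}{22 + 10} \cdot 1 \cdot 27 = \frac{1}{32} \cdot 1 \cdot 27 = \frac{1}{32} \cdot 27 = \frac{27}{32}$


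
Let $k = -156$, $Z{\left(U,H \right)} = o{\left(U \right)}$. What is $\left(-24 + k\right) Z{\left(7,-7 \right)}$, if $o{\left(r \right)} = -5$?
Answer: $900$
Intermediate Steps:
$Z{\left(U,H \right)} = -5$
$\left(-24 + k\right) Z{\left(7,-7 \right)} = \left(-24 - 156\right) \left(-5\right) = \left(-180\right) \left(-5\right) = 900$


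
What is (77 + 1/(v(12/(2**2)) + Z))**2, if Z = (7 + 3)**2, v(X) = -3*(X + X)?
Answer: 39879225/6724 ≈ 5930.9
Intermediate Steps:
v(X) = -6*X
Z = 100 (Z = 10**2 = 100)
(77 + 1/(v(12/(2**2)) + Z))**2 = (77 + 1/(-72/(2**2) + 100))**2 = (77 + 1/(-72/4 + 100))**2 = (77 + 1/(-6*3 + 100))**2 = (77 + 1/(-18 + 100))**2 = (77 + 1/82)**2 = (6315/82)**2 = 39879225/6724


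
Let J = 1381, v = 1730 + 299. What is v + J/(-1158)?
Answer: 2348201/1158 ≈ 2027.8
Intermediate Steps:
v = 2029
v + J/(-1158) = 2029 + 1381/(-1158) = 2029 + 1381*(-1/1158) = 2029 - 1381/1158 = 2348201/1158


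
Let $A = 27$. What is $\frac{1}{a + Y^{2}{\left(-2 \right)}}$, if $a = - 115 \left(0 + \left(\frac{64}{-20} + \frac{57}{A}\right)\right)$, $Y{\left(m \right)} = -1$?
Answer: $\frac{9}{1136} \approx 0.0079225$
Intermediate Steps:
$a = \frac{1127}{9}$ ($a = - 115 \left(0 + \left(\frac{64}{-20} + \frac{57}{27}\right)\right) = - 115 \left(0 + \left(64 \left(- \frac{1}{20}\right) + 57 \cdot \frac{1}{27}\right)\right) = - 115 \left(0 + \left(- \frac{16}{5} + \frac{19}{9}\right)\right) = - 115 \left(0 - \frac{49}{45}\right) = \left(-115\right) \left(- \frac{49}{45}\right) = \frac{1127}{9} \approx 125.22$)
$\frac{1}{a + Y^{2}{\left(-2 \right)}} = \frac{1}{\frac{1127}{9} + \left(-1\right)^{2}} = \frac{1}{\frac{1127}{9} + 1} = \frac{1}{\frac{1136}{9}} = \frac{9}{1136}$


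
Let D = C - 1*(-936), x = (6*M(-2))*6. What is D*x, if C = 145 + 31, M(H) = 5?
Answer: 200160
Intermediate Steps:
C = 176
x = 180 (x = (6*5)*6 = 30*6 = 180)
D = 1112 (D = 176 - 1*(-936) = 176 + 936 = 1112)
D*x = 1112*180 = 200160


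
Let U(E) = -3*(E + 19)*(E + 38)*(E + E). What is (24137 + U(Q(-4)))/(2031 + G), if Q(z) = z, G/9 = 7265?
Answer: 36377/67416 ≈ 0.53959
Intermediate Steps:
G = 65385 (G = 9*7265 = 65385)
U(E) = -6*E*(19 + E)*(38 + E) (U(E) = -3*(19 + E)*(38 + E)*2*E = -6*E*(19 + E)*(38 + E))
(24137 + U(Q(-4)))/(2031 + G) = (24137 - 6*(-4)*(722 + (-4)² + 57*(-4)))/(2031 + 65385) = (24137 - 6*(-4)*(722 + 16 - 228))/67416 = (24137 - 6*(-4)*510)*(1/67416) = (24137 + 12240)*(1/67416) = 36377*(1/67416) = 36377/67416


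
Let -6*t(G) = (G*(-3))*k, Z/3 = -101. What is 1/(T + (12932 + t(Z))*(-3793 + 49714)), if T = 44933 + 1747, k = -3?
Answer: 2/1229536293 ≈ 1.6266e-9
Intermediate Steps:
Z = -303 (Z = 3*(-101) = -303)
t(G) = -3*G/2 (t(G) = -G*(-3)*(-3)/6 = -(-3*G)*(-3)/6 = -3*G/2)
T = 46680
1/(T + (12932 + t(Z))*(-3793 + 49714)) = 1/(46680 + (12932 - 3/2*(-303))*(-3793 + 49714)) = 1/(46680 + (12932 + 909/2)*45921) = 1/(46680 + (26773/2)*45921) = 1/(46680 + 1229442933/2) = 1/(1229536293/2) = 2/1229536293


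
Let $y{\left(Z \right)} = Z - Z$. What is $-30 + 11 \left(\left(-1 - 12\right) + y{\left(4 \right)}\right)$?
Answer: $-173$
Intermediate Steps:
$y{\left(Z \right)} = 0$
$-30 + 11 \left(\left(-1 - 12\right) + y{\left(4 \right)}\right) = -30 + 11 \left(\left(-1 - 12\right) + 0\right) = -30 + 11 \left(-13 + 0\right) = -30 + 11 \left(-13\right) = -30 - 143 = -173$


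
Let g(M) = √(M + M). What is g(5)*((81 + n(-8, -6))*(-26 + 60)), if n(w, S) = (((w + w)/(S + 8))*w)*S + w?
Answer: -10574*√10 ≈ -33438.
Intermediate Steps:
n(w, S) = w + 2*S*w²/(8 + S) (n(w, S) = (((2*w)/(8 + S))*w)*S + w = ((2*w/(8 + S))*w)*S + w = (2*w²/(8 + S))*S + w = 2*S*w²/(8 + S) + w = w + 2*S*w²/(8 + S))
g(M) = √2*√M (g(M) = √(2*M) = √2*√M)
g(5)*((81 + n(-8, -6))*(-26 + 60)) = (√2*√5)*((81 - 8*(8 - 6 + 2*(-6)*(-8))/(8 - 6))*(-26 + 60)) = √10*((81 - 8*(8 - 6 + 96)/2)*34) = √10*((81 - 8*½*98)*34) = √10*((81 - 392)*34) = √10*(-311*34) = √10*(-10574) = -10574*√10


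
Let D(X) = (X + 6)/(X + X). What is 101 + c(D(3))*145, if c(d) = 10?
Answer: 1551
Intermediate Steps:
D(X) = (6 + X)/(2*X) (D(X) = (6 + X)/((2*X)) = (6 + X)*(1/(2*X)) = (6 + X)/(2*X))
101 + c(D(3))*145 = 101 + 10*145 = 101 + 1450 = 1551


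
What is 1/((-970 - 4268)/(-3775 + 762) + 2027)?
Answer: 3013/6112589 ≈ 0.00049292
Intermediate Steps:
1/((-970 - 4268)/(-3775 + 762) + 2027) = 1/(-5238/(-3013) + 2027) = 1/(-5238*(-1/3013) + 2027) = 1/(5238/3013 + 2027) = 1/(6112589/3013) = 3013/6112589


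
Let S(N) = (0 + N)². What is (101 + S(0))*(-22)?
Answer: -2222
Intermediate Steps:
S(N) = N²
(101 + S(0))*(-22) = (101 + 0²)*(-22) = (101 + 0)*(-22) = 101*(-22) = -2222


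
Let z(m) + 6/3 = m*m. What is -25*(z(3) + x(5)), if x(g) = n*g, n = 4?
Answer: -675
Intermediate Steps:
x(g) = 4*g
z(m) = -2 + m**2 (z(m) = -2 + m*m = -2 + m**2)
-25*(z(3) + x(5)) = -25*((-2 + 3**2) + 4*5) = -25*((-2 + 9) + 20) = -25*(7 + 20) = -25*27 = -675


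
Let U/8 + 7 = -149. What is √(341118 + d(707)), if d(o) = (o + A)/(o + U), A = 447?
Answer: 2*√24959533261/541 ≈ 584.05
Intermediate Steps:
U = -1248 (U = -56 + 8*(-149) = -56 - 1192 = -1248)
d(o) = (447 + o)/(-1248 + o) (d(o) = (o + 447)/(o - 1248) = (447 + o)/(-1248 + o))
√(341118 + d(707)) = √(341118 + (447 + 707)/(-1248 + 707)) = √(341118 + 1154/(-541)) = √(341118 - 1/541*1154) = √(341118 - 1154/541) = √(184543684/541) = 2*√24959533261/541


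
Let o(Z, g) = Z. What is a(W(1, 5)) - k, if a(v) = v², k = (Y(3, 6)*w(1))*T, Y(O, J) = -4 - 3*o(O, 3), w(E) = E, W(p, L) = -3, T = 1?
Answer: 22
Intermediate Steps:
Y(O, J) = -4 - 3*O
k = -13 (k = ((-4 - 3*3)*1)*1 = ((-4 - 9)*1)*1 = -13*1*1 = -13*1 = -13)
a(W(1, 5)) - k = (-3)² - 1*(-13) = 9 + 13 = 22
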